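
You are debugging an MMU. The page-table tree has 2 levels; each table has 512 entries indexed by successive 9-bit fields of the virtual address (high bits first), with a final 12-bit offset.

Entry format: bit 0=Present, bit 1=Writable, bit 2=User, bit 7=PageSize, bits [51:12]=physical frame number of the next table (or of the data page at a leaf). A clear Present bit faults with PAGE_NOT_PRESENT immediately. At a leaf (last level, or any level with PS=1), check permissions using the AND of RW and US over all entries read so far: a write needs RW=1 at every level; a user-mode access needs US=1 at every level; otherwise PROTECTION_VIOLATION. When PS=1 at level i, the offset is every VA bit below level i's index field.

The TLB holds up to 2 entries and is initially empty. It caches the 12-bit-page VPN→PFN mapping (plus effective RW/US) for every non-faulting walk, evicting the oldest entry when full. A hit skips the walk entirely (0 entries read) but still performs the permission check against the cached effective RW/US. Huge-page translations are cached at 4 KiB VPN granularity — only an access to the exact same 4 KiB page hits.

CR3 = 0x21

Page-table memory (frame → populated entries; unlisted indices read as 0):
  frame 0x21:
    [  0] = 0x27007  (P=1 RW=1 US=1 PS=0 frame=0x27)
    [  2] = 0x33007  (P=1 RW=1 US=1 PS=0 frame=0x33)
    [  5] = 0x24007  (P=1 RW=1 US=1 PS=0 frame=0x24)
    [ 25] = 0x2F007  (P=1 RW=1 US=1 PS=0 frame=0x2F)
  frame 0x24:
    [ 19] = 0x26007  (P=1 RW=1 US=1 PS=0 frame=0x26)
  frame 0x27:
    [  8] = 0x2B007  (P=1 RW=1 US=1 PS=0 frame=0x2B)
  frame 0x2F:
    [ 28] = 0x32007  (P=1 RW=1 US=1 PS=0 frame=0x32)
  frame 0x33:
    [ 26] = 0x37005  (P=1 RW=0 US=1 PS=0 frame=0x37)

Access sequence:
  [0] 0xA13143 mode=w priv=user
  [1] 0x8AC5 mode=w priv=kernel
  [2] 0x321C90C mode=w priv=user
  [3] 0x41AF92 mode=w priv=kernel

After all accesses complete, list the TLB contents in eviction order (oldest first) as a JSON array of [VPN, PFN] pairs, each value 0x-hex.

Walk each access:
#0 VA=0xA13143 (w,user):
  [0] read 0x21 idx=5: raw=0x24007 flags P=1 W=1 U=1 S=0
  [1] read 0x24 idx=19: raw=0x26007 flags P=1 W=1 U=1 S=0
  → PA=0x26143  (2 entries read)
#1 VA=0x8AC5 (w,kernel):
  [0] read 0x21 idx=0: raw=0x27007 flags P=1 W=1 U=1 S=0
  [1] read 0x27 idx=8: raw=0x2B007 flags P=1 W=1 U=1 S=0
  → PA=0x2BAC5  (2 entries read)
#2 VA=0x321C90C (w,user):
  [0] read 0x21 idx=25: raw=0x2F007 flags P=1 W=1 U=1 S=0
  [1] read 0x2F idx=28: raw=0x32007 flags P=1 W=1 U=1 S=0
  → PA=0x3290C  (2 entries read)
#3 VA=0x41AF92 (w,kernel):
  [0] read 0x21 idx=2: raw=0x33007 flags P=1 W=1 U=1 S=0
  [1] read 0x33 idx=26: raw=0x37005 flags P=1 W=0 U=1 S=0
  ⇒ fault: PROTECTION_VIOLATION  — 2 lookups

TLB: [["0x8", "0x2B"], ["0x321C", "0x32"]]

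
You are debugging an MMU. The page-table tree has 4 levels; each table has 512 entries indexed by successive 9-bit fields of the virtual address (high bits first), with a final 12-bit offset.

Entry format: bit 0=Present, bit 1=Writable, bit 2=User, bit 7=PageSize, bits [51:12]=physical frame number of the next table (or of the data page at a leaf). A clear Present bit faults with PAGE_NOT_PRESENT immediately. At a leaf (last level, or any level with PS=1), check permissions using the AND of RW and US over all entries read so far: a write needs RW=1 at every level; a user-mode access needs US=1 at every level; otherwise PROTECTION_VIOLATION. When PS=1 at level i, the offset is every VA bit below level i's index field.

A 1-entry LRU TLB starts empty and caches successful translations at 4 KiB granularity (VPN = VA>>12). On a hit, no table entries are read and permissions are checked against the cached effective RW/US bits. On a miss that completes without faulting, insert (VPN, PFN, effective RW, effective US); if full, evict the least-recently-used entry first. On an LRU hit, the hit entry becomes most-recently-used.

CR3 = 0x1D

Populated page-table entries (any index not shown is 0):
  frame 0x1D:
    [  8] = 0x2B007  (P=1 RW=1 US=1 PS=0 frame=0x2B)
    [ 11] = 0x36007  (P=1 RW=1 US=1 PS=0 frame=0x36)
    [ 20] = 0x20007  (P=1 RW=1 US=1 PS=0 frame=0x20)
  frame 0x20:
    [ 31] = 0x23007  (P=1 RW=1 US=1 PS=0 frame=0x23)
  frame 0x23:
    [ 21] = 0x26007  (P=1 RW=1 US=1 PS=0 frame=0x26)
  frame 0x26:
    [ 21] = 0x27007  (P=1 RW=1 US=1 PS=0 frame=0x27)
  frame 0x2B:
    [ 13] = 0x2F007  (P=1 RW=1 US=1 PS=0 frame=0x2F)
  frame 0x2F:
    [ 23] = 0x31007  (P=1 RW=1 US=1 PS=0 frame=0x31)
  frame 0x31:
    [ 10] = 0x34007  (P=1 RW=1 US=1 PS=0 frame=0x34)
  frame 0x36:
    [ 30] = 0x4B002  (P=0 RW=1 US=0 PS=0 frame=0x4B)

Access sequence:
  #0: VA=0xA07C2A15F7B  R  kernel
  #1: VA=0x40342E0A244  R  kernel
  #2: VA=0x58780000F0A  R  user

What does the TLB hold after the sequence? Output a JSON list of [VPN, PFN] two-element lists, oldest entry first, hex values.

Trace:
#0 VA=0xA07C2A15F7B (r,kernel):
  [0] read 0x1D idx=20: raw=0x20007 flags P=1 W=1 U=1 S=0
  [1] read 0x20 idx=31: raw=0x23007 flags P=1 W=1 U=1 S=0
  [2] read 0x23 idx=21: raw=0x26007 flags P=1 W=1 U=1 S=0
  [3] read 0x26 idx=21: raw=0x27007 flags P=1 W=1 U=1 S=0
  ✓ 0x27F7B  — 4 lookups
#1 VA=0x40342E0A244 (r,kernel):
  [0] read 0x1D idx=8: raw=0x2B007 flags P=1 W=1 U=1 S=0
  [1] read 0x2B idx=13: raw=0x2F007 flags P=1 W=1 U=1 S=0
  [2] read 0x2F idx=23: raw=0x31007 flags P=1 W=1 U=1 S=0
  [3] read 0x31 idx=10: raw=0x34007 flags P=1 W=1 U=1 S=0
  ✓ 0x34244  — 4 lookups
#2 VA=0x58780000F0A (r,user):
  [0] read 0x1D idx=11: raw=0x36007 flags P=1 W=1 U=1 S=0
  [1] read 0x36 idx=30: raw=0x4B002 flags P=0 W=1 U=0 S=0
  → PAGE_NOT_PRESENT  (2 entries read)

TLB: [["0x40342E0A", "0x34"]]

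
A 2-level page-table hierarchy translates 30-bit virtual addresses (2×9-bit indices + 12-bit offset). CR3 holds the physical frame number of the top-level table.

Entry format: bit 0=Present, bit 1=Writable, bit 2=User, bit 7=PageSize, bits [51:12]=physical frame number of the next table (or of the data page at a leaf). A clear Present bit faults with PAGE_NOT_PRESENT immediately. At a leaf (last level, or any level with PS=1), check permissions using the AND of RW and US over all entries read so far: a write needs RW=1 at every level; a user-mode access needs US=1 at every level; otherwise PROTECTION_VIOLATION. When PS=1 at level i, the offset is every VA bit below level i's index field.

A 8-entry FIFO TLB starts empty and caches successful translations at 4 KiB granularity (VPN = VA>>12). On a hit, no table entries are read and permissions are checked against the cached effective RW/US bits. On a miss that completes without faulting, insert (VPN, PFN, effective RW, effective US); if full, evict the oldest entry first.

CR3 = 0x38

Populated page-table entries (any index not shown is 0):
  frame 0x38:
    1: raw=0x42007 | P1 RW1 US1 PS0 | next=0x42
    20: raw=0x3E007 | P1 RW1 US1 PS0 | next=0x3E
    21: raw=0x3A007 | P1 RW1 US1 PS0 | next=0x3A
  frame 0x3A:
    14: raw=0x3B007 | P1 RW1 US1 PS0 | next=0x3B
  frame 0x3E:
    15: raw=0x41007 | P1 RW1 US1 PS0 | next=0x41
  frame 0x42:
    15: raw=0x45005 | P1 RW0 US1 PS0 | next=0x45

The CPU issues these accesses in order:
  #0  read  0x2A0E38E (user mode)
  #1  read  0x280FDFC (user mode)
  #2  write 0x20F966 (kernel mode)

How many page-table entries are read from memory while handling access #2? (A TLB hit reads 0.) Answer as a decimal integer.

Walk each access:
#0 VA=0x2A0E38E (r,user):
  L0: frame=0x38 idx=21 entry=0x3A007 [P=1 RW=1 US=1 PS=0]
  L1: frame=0x3A idx=14 entry=0x3B007 [P=1 RW=1 US=1 PS=0]
  ⇒ phys 0x3B38E  [2 reads]
#1 VA=0x280FDFC (r,user):
  L0: frame=0x38 idx=20 entry=0x3E007 [P=1 RW=1 US=1 PS=0]
  L1: frame=0x3E idx=15 entry=0x41007 [P=1 RW=1 US=1 PS=0]
  ⇒ phys 0x41DFC  [2 reads]
#2 VA=0x20F966 (w,kernel):
  L0: frame=0x38 idx=1 entry=0x42007 [P=1 RW=1 US=1 PS=0]
  L1: frame=0x42 idx=15 entry=0x45005 [P=1 RW=0 US=1 PS=0]
  ✗ PROTECTION_VIOLATION  [2 reads]

Entries read for #2: 2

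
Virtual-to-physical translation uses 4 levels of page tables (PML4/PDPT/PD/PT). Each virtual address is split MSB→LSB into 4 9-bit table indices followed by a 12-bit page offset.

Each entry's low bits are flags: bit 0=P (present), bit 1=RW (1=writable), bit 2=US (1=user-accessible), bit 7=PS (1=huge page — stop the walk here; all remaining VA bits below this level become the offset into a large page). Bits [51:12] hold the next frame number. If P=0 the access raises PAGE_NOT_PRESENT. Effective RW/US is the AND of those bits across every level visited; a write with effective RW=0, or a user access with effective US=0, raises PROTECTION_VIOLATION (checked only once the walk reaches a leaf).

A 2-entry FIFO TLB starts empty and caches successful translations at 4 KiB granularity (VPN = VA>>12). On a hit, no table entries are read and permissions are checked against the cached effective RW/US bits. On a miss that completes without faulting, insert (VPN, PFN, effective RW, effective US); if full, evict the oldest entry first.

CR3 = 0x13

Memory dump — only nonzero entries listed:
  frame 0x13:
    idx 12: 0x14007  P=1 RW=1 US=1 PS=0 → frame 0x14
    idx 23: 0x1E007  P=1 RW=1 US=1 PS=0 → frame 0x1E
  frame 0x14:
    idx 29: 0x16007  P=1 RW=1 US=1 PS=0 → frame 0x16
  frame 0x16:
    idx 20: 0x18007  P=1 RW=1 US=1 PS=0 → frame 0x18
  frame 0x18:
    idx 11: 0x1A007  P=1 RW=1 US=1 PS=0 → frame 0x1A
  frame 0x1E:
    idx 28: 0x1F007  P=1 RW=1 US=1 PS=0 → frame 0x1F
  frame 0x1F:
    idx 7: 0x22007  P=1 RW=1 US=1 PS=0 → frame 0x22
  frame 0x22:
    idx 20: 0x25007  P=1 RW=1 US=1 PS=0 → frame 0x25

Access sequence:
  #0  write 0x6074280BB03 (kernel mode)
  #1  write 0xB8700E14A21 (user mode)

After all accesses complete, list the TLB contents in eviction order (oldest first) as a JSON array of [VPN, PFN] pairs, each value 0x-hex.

Walk each access:
#0 VA=0x6074280BB03 (w,kernel):
  L0 @0x13[12] → 0x14007  P=1,RW=1,US=1,PS=0
  L1 @0x14[29] → 0x16007  P=1,RW=1,US=1,PS=0
  L2 @0x16[20] → 0x18007  P=1,RW=1,US=1,PS=0
  L3 @0x18[11] → 0x1A007  P=1,RW=1,US=1,PS=0
  ✓ 0x1AB03  — 4 lookups
#1 VA=0xB8700E14A21 (w,user):
  L0 @0x13[23] → 0x1E007  P=1,RW=1,US=1,PS=0
  L1 @0x1E[28] → 0x1F007  P=1,RW=1,US=1,PS=0
  L2 @0x1F[7] → 0x22007  P=1,RW=1,US=1,PS=0
  L3 @0x22[20] → 0x25007  P=1,RW=1,US=1,PS=0
  ✓ 0x25A21  — 4 lookups

TLB: [["0x6074280B", "0x1A"], ["0xB8700E14", "0x25"]]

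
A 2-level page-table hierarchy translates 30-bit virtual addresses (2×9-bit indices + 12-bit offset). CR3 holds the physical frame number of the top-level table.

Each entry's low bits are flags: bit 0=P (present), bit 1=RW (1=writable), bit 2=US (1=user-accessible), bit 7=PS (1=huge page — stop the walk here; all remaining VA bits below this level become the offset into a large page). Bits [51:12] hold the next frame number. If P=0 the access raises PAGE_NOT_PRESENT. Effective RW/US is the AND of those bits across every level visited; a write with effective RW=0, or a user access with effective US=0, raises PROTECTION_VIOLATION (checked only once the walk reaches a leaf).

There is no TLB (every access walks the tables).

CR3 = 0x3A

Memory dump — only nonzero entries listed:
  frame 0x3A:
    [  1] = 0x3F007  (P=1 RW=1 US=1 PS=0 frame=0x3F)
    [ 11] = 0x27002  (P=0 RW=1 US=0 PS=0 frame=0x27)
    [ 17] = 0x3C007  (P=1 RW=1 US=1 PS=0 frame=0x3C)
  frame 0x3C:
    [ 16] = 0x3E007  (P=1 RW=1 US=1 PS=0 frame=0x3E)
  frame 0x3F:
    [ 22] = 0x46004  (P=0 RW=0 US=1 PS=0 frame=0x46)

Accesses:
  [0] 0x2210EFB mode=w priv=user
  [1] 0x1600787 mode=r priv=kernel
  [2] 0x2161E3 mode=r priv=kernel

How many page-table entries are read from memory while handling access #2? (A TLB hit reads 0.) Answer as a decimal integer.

Per-access translation:
#0 VA=0x2210EFB (w,user):
  [0] read 0x3A idx=17: raw=0x3C007 flags P=1 W=1 U=1 S=0
  [1] read 0x3C idx=16: raw=0x3E007 flags P=1 W=1 U=1 S=0
  → PA=0x3EEFB  (2 entries read)
#1 VA=0x1600787 (r,kernel):
  [0] read 0x3A idx=11: raw=0x27002 flags P=0 W=1 U=0 S=0
  ✗ PAGE_NOT_PRESENT  [1 reads]
#2 VA=0x2161E3 (r,kernel):
  [0] read 0x3A idx=1: raw=0x3F007 flags P=1 W=1 U=1 S=0
  [1] read 0x3F idx=22: raw=0x46004 flags P=0 W=0 U=1 S=0
  ✗ PAGE_NOT_PRESENT  [2 reads]

Entries read for #2: 2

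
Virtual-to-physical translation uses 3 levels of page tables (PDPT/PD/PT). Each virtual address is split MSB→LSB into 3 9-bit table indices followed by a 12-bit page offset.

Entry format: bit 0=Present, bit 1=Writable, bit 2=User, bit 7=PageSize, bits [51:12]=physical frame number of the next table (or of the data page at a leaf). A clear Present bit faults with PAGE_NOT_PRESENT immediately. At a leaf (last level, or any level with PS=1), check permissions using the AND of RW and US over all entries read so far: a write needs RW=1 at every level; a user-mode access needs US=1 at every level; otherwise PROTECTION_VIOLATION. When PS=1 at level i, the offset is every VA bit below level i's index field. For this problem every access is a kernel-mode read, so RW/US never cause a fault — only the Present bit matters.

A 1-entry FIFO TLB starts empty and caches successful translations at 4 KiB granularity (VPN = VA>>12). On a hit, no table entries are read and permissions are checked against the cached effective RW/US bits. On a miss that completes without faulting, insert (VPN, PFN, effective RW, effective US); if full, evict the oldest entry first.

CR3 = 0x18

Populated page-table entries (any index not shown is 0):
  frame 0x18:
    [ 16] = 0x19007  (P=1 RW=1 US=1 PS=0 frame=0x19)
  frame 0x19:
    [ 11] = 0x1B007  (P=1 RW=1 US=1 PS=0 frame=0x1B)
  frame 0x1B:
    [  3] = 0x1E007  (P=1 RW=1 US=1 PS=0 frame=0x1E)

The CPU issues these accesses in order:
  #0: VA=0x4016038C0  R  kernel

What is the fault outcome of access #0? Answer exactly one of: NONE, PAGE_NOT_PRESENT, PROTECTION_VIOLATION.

Walk each access:
#0 VA=0x4016038C0 (r,kernel):
  [0] read 0x18 idx=16: raw=0x19007 flags P=1 W=1 U=1 S=0
  [1] read 0x19 idx=11: raw=0x1B007 flags P=1 W=1 U=1 S=0
  [2] read 0x1B idx=3: raw=0x1E007 flags P=1 W=1 U=1 S=0
  ⇒ phys 0x1E8C0  [3 reads]

Access #0 fault: NONE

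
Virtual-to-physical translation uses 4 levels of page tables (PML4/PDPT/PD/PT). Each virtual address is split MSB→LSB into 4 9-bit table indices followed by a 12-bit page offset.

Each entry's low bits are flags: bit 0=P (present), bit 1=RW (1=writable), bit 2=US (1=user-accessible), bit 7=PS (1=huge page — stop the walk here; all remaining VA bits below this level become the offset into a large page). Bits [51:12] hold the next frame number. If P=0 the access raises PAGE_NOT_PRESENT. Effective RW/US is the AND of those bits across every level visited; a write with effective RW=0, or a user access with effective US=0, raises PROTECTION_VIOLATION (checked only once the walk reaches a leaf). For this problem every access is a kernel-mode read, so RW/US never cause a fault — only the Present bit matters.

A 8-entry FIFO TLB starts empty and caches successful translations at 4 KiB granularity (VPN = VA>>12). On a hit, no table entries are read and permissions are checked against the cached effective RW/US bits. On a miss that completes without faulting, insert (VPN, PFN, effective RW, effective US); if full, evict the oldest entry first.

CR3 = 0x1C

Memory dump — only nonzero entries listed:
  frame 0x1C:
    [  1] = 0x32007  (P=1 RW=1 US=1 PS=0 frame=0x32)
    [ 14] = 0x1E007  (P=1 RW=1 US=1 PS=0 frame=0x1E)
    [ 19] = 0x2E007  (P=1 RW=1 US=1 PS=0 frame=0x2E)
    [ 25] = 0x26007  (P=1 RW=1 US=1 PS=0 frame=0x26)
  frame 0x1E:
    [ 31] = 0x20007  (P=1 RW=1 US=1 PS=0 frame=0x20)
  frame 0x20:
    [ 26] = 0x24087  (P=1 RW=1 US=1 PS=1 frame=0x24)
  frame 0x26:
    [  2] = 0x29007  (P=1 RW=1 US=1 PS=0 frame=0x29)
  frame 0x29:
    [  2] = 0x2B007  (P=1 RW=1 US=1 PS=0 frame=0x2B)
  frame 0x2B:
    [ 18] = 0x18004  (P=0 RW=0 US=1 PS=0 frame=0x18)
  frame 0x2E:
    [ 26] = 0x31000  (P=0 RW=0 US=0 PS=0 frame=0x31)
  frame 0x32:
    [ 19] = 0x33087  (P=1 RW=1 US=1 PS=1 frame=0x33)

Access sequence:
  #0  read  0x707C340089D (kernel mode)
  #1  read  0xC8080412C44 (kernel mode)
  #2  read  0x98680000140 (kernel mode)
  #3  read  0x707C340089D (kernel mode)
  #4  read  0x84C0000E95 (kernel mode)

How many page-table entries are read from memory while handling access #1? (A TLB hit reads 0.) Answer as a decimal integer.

Per-access translation:
#0 VA=0x707C340089D (r,kernel):
  lvl0: tbl 0x1C, slot 14 ⇒ 0x1E007 (P1/RW1/US1/PS0)
  lvl1: tbl 0x1E, slot 31 ⇒ 0x20007 (P1/RW1/US1/PS0)
  lvl2: tbl 0x20, slot 26 ⇒ 0x24087 (P1/RW1/US1/PS1)
  ✓ 0x2489D (huge @L2)  — 3 lookups
#1 VA=0xC8080412C44 (r,kernel):
  lvl0: tbl 0x1C, slot 25 ⇒ 0x26007 (P1/RW1/US1/PS0)
  lvl1: tbl 0x26, slot 2 ⇒ 0x29007 (P1/RW1/US1/PS0)
  lvl2: tbl 0x29, slot 2 ⇒ 0x2B007 (P1/RW1/US1/PS0)
  lvl3: tbl 0x2B, slot 18 ⇒ 0x18004 (P0/RW0/US1/PS0)
  ✗ PAGE_NOT_PRESENT  [4 reads]
#2 VA=0x98680000140 (r,kernel):
  lvl0: tbl 0x1C, slot 19 ⇒ 0x2E007 (P1/RW1/US1/PS0)
  lvl1: tbl 0x2E, slot 26 ⇒ 0x31000 (P0/RW0/US0/PS0)
  ✗ PAGE_NOT_PRESENT  [2 reads]
#3 VA=0x707C340089D (r,kernel):
  TLB hit vpn=0x707C3400 → PA=0x2489D
#4 VA=0x84C0000E95 (r,kernel):
  lvl0: tbl 0x1C, slot 1 ⇒ 0x32007 (P1/RW1/US1/PS0)
  lvl1: tbl 0x32, slot 19 ⇒ 0x33087 (P1/RW1/US1/PS1)
  ✓ 0x33E95 (huge @L1)  — 2 lookups

Entries read for #1: 4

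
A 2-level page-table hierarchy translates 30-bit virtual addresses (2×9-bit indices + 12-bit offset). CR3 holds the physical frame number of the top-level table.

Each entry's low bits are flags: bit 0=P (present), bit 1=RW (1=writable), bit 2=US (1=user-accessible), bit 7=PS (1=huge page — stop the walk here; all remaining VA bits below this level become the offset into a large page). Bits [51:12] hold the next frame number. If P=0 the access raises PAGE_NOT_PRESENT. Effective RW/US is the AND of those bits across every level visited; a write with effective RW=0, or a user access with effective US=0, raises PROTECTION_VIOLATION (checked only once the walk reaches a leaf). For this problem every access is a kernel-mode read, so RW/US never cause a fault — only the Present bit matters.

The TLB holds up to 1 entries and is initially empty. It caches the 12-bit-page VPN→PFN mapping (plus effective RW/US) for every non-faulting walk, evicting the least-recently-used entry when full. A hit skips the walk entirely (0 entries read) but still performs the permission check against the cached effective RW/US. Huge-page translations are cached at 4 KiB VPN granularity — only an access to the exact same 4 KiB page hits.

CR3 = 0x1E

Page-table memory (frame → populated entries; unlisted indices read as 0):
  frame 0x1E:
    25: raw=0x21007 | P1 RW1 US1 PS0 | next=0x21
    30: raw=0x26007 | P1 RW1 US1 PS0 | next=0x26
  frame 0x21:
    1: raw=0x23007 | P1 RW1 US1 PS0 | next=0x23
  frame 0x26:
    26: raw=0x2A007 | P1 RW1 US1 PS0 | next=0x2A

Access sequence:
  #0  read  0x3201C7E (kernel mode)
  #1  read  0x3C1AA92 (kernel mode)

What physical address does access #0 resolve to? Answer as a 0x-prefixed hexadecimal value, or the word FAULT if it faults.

Trace:
#0 VA=0x3201C7E (r,kernel):
  L0: frame=0x1E idx=25 entry=0x21007 [P=1 RW=1 US=1 PS=0]
  L1: frame=0x21 idx=1 entry=0x23007 [P=1 RW=1 US=1 PS=0]
  ⇒ phys 0x23C7E  [2 reads]
#1 VA=0x3C1AA92 (r,kernel):
  L0: frame=0x1E idx=30 entry=0x26007 [P=1 RW=1 US=1 PS=0]
  L1: frame=0x26 idx=26 entry=0x2A007 [P=1 RW=1 US=1 PS=0]
  ⇒ phys 0x2AA92  [2 reads]

Access #0 PA: 0x23C7E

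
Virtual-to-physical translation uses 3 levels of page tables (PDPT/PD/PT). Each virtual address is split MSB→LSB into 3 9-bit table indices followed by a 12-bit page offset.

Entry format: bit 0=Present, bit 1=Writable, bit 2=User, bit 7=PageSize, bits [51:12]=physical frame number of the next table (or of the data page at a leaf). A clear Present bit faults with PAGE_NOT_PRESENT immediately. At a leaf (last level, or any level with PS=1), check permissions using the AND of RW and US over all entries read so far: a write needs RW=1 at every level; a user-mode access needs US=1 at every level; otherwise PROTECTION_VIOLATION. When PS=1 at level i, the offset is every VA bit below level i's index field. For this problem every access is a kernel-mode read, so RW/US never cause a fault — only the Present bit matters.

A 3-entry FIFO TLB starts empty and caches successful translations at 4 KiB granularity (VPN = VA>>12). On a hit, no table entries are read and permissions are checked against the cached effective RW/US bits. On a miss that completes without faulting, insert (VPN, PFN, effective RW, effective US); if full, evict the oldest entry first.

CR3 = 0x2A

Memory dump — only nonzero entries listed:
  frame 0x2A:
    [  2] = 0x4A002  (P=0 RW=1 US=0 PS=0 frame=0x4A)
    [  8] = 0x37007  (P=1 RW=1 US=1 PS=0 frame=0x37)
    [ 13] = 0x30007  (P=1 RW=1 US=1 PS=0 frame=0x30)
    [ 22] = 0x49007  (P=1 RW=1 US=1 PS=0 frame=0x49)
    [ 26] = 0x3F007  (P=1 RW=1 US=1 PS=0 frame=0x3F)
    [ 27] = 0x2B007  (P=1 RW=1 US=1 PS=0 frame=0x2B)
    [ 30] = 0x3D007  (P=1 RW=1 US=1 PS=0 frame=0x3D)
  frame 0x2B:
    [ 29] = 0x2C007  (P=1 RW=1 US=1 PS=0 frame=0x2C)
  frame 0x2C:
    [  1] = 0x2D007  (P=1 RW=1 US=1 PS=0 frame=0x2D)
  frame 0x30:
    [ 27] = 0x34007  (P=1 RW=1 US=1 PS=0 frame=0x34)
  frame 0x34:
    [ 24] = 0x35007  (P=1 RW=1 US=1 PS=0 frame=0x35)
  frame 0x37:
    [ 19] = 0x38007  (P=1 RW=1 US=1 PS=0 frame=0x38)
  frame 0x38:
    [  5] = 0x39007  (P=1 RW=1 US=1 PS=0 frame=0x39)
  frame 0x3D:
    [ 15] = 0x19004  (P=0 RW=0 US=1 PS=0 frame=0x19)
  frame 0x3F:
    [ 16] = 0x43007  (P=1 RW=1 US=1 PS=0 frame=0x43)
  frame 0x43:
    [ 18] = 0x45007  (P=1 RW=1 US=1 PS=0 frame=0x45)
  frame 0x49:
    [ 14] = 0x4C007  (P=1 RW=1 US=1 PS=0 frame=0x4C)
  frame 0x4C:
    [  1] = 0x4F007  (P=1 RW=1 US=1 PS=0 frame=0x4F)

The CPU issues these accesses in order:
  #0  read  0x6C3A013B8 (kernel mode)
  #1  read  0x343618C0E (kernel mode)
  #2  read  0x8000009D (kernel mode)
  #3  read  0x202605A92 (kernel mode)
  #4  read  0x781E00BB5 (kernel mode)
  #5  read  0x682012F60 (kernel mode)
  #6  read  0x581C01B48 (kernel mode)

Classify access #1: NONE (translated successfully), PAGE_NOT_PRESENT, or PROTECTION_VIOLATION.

Walk each access:
#0 VA=0x6C3A013B8 (r,kernel):
  L0 @0x2A[27] → 0x2B007  P=1,RW=1,US=1,PS=0
  L1 @0x2B[29] → 0x2C007  P=1,RW=1,US=1,PS=0
  L2 @0x2C[1] → 0x2D007  P=1,RW=1,US=1,PS=0
  ⇒ phys 0x2D3B8  [3 reads]
#1 VA=0x343618C0E (r,kernel):
  L0 @0x2A[13] → 0x30007  P=1,RW=1,US=1,PS=0
  L1 @0x30[27] → 0x34007  P=1,RW=1,US=1,PS=0
  L2 @0x34[24] → 0x35007  P=1,RW=1,US=1,PS=0
  ⇒ phys 0x35C0E  [3 reads]
#2 VA=0x8000009D (r,kernel):
  L0 @0x2A[2] → 0x4A002  P=0,RW=1,US=0,PS=0
  ✗ PAGE_NOT_PRESENT  [1 reads]
#3 VA=0x202605A92 (r,kernel):
  L0 @0x2A[8] → 0x37007  P=1,RW=1,US=1,PS=0
  L1 @0x37[19] → 0x38007  P=1,RW=1,US=1,PS=0
  L2 @0x38[5] → 0x39007  P=1,RW=1,US=1,PS=0
  ⇒ phys 0x39A92  [3 reads]
#4 VA=0x781E00BB5 (r,kernel):
  L0 @0x2A[30] → 0x3D007  P=1,RW=1,US=1,PS=0
  L1 @0x3D[15] → 0x19004  P=0,RW=0,US=1,PS=0
  ✗ PAGE_NOT_PRESENT  [2 reads]
#5 VA=0x682012F60 (r,kernel):
  L0 @0x2A[26] → 0x3F007  P=1,RW=1,US=1,PS=0
  L1 @0x3F[16] → 0x43007  P=1,RW=1,US=1,PS=0
  L2 @0x43[18] → 0x45007  P=1,RW=1,US=1,PS=0
  ⇒ phys 0x45F60  [3 reads]
#6 VA=0x581C01B48 (r,kernel):
  L0 @0x2A[22] → 0x49007  P=1,RW=1,US=1,PS=0
  L1 @0x49[14] → 0x4C007  P=1,RW=1,US=1,PS=0
  L2 @0x4C[1] → 0x4F007  P=1,RW=1,US=1,PS=0
  ⇒ phys 0x4FB48  [3 reads]

Access #1 fault: NONE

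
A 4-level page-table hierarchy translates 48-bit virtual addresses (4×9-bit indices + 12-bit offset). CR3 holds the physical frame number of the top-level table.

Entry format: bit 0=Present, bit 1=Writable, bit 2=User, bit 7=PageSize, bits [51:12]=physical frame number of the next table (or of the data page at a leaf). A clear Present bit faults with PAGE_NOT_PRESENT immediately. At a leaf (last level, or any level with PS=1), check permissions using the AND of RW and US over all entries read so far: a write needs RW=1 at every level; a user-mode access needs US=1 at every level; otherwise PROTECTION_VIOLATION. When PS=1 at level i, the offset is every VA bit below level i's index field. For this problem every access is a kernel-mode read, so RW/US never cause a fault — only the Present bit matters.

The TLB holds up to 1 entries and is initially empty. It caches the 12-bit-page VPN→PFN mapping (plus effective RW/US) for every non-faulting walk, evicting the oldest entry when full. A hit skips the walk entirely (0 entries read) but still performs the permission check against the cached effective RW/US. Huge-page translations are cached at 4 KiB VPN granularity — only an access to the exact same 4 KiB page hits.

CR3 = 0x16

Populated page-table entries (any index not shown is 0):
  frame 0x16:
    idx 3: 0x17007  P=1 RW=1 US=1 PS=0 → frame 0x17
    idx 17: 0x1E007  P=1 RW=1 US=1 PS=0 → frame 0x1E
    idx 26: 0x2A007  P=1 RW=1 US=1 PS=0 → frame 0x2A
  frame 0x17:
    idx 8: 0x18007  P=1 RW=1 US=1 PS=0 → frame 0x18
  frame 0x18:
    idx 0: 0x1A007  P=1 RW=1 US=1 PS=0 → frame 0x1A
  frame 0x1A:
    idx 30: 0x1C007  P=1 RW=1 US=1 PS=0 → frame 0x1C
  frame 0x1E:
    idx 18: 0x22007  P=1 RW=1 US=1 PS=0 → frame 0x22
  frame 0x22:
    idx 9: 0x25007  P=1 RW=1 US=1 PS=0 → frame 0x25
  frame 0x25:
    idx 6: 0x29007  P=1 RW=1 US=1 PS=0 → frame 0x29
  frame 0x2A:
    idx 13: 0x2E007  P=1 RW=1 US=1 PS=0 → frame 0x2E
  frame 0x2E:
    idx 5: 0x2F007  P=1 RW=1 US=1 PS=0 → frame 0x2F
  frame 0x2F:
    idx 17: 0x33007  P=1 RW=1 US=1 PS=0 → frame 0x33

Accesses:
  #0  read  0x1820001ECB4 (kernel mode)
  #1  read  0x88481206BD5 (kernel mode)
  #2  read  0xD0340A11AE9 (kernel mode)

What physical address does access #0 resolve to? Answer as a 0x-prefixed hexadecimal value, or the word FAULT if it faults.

Per-access translation:
#0 VA=0x1820001ECB4 (r,kernel):
  L0: frame=0x16 idx=3 entry=0x17007 [P=1 RW=1 US=1 PS=0]
  L1: frame=0x17 idx=8 entry=0x18007 [P=1 RW=1 US=1 PS=0]
  L2: frame=0x18 idx=0 entry=0x1A007 [P=1 RW=1 US=1 PS=0]
  L3: frame=0x1A idx=30 entry=0x1C007 [P=1 RW=1 US=1 PS=0]
  ✓ 0x1CCB4  — 4 lookups
#1 VA=0x88481206BD5 (r,kernel):
  L0: frame=0x16 idx=17 entry=0x1E007 [P=1 RW=1 US=1 PS=0]
  L1: frame=0x1E idx=18 entry=0x22007 [P=1 RW=1 US=1 PS=0]
  L2: frame=0x22 idx=9 entry=0x25007 [P=1 RW=1 US=1 PS=0]
  L3: frame=0x25 idx=6 entry=0x29007 [P=1 RW=1 US=1 PS=0]
  ✓ 0x29BD5  — 4 lookups
#2 VA=0xD0340A11AE9 (r,kernel):
  L0: frame=0x16 idx=26 entry=0x2A007 [P=1 RW=1 US=1 PS=0]
  L1: frame=0x2A idx=13 entry=0x2E007 [P=1 RW=1 US=1 PS=0]
  L2: frame=0x2E idx=5 entry=0x2F007 [P=1 RW=1 US=1 PS=0]
  L3: frame=0x2F idx=17 entry=0x33007 [P=1 RW=1 US=1 PS=0]
  ✓ 0x33AE9  — 4 lookups

Access #0 PA: 0x1CCB4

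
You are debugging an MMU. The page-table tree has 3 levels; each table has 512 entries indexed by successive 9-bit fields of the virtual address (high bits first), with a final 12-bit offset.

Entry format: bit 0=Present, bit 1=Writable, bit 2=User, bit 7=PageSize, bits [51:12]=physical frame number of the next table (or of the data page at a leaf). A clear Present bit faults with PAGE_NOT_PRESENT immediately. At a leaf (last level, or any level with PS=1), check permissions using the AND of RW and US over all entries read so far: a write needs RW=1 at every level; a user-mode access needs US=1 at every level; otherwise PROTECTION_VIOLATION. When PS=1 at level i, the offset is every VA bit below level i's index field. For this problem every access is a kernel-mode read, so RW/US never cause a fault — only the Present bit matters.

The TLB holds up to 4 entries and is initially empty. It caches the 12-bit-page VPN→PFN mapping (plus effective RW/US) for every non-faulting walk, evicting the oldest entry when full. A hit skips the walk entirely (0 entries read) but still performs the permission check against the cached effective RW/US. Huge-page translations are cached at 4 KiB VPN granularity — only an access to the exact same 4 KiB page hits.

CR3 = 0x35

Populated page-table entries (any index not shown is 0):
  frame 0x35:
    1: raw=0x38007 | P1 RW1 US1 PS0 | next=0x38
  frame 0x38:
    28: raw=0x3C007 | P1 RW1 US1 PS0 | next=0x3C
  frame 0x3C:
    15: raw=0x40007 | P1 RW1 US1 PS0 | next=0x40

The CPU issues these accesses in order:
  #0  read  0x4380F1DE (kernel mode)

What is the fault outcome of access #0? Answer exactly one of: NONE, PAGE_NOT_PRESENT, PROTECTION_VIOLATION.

Per-access translation:
#0 VA=0x4380F1DE (r,kernel):
  L0: frame=0x35 idx=1 entry=0x38007 [P=1 RW=1 US=1 PS=0]
  L1: frame=0x38 idx=28 entry=0x3C007 [P=1 RW=1 US=1 PS=0]
  L2: frame=0x3C idx=15 entry=0x40007 [P=1 RW=1 US=1 PS=0]
  ✓ 0x401DE  — 3 lookups

Access #0 fault: NONE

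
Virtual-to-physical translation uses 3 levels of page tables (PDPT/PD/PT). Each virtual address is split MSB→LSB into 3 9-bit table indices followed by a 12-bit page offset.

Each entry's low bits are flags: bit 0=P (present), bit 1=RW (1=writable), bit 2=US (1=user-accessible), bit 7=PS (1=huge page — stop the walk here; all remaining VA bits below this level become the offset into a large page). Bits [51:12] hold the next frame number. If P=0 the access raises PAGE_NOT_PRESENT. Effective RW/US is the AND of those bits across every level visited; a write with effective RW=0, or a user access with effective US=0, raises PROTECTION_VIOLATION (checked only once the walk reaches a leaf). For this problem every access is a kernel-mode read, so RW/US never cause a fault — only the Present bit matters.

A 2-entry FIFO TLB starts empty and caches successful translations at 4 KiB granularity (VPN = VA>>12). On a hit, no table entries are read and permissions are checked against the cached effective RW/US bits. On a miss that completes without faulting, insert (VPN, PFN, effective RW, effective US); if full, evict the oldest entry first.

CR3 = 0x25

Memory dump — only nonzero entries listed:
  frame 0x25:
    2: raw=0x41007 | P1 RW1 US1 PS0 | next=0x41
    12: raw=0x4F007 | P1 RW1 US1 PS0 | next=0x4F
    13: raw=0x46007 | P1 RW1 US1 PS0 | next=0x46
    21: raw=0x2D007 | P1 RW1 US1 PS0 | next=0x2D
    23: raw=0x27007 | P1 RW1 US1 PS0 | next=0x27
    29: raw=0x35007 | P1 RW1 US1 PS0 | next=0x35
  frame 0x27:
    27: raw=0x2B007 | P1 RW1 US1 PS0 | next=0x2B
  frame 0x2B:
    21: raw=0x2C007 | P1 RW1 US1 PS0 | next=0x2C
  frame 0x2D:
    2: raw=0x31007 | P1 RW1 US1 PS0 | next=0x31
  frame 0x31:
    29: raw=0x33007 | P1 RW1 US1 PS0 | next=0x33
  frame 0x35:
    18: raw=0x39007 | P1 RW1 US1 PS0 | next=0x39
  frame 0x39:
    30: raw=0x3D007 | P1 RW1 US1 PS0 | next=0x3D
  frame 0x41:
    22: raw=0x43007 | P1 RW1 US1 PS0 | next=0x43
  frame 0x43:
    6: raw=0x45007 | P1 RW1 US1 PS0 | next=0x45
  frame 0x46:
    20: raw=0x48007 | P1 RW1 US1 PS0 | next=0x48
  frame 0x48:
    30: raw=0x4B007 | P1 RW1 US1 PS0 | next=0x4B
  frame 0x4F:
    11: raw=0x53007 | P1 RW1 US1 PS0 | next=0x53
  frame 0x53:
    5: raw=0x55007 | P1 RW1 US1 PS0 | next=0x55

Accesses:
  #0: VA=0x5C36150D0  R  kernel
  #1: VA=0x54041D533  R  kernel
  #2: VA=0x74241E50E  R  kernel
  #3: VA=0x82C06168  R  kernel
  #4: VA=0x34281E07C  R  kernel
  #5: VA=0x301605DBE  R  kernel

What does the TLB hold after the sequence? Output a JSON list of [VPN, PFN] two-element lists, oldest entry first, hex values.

Trace:
#0 VA=0x5C36150D0 (r,kernel):
  [0] read 0x25 idx=23: raw=0x27007 flags P=1 W=1 U=1 S=0
  [1] read 0x27 idx=27: raw=0x2B007 flags P=1 W=1 U=1 S=0
  [2] read 0x2B idx=21: raw=0x2C007 flags P=1 W=1 U=1 S=0
  → PA=0x2C0D0  (3 entries read)
#1 VA=0x54041D533 (r,kernel):
  [0] read 0x25 idx=21: raw=0x2D007 flags P=1 W=1 U=1 S=0
  [1] read 0x2D idx=2: raw=0x31007 flags P=1 W=1 U=1 S=0
  [2] read 0x31 idx=29: raw=0x33007 flags P=1 W=1 U=1 S=0
  → PA=0x33533  (3 entries read)
#2 VA=0x74241E50E (r,kernel):
  [0] read 0x25 idx=29: raw=0x35007 flags P=1 W=1 U=1 S=0
  [1] read 0x35 idx=18: raw=0x39007 flags P=1 W=1 U=1 S=0
  [2] read 0x39 idx=30: raw=0x3D007 flags P=1 W=1 U=1 S=0
  → PA=0x3D50E  (3 entries read)
#3 VA=0x82C06168 (r,kernel):
  [0] read 0x25 idx=2: raw=0x41007 flags P=1 W=1 U=1 S=0
  [1] read 0x41 idx=22: raw=0x43007 flags P=1 W=1 U=1 S=0
  [2] read 0x43 idx=6: raw=0x45007 flags P=1 W=1 U=1 S=0
  → PA=0x45168  (3 entries read)
#4 VA=0x34281E07C (r,kernel):
  [0] read 0x25 idx=13: raw=0x46007 flags P=1 W=1 U=1 S=0
  [1] read 0x46 idx=20: raw=0x48007 flags P=1 W=1 U=1 S=0
  [2] read 0x48 idx=30: raw=0x4B007 flags P=1 W=1 U=1 S=0
  → PA=0x4B07C  (3 entries read)
#5 VA=0x301605DBE (r,kernel):
  [0] read 0x25 idx=12: raw=0x4F007 flags P=1 W=1 U=1 S=0
  [1] read 0x4F idx=11: raw=0x53007 flags P=1 W=1 U=1 S=0
  [2] read 0x53 idx=5: raw=0x55007 flags P=1 W=1 U=1 S=0
  → PA=0x55DBE  (3 entries read)

TLB: [["0x34281E", "0x4B"], ["0x301605", "0x55"]]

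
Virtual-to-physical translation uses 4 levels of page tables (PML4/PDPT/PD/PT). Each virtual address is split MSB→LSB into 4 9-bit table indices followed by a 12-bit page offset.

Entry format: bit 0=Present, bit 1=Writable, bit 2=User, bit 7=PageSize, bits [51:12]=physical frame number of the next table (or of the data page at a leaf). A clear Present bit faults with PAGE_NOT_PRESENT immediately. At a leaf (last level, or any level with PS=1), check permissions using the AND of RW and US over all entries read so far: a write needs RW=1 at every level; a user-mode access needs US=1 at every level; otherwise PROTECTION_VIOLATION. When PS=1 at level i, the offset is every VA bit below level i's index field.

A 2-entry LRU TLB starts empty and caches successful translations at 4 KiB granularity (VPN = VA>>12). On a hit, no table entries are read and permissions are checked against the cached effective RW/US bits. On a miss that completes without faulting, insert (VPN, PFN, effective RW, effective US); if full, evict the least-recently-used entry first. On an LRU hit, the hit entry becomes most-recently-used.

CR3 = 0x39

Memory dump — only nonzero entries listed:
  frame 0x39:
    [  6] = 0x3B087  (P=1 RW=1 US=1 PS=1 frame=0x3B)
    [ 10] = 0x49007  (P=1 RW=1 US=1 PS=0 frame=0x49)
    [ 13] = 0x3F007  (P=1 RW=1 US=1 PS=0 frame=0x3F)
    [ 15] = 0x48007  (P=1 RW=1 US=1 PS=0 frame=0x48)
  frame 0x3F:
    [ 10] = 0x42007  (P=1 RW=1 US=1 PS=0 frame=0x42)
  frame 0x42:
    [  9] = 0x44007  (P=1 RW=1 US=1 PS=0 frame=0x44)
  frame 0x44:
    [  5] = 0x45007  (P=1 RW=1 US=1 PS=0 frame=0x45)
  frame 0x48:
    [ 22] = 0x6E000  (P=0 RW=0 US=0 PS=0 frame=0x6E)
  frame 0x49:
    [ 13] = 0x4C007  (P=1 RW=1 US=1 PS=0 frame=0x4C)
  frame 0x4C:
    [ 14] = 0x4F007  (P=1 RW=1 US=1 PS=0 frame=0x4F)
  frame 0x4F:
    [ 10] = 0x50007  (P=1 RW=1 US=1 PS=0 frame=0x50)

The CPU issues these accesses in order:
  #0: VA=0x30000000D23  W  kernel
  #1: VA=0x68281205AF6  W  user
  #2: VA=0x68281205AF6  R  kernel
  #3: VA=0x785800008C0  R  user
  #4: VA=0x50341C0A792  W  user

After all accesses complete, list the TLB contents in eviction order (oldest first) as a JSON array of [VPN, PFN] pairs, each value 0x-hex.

Walk each access:
#0 VA=0x30000000D23 (w,kernel):
  [0] read 0x39 idx=6: raw=0x3B087 flags P=1 W=1 U=1 S=1
  ⇒ phys 0x3BD23 (huge @L0)  [1 reads]
#1 VA=0x68281205AF6 (w,user):
  [0] read 0x39 idx=13: raw=0x3F007 flags P=1 W=1 U=1 S=0
  [1] read 0x3F idx=10: raw=0x42007 flags P=1 W=1 U=1 S=0
  [2] read 0x42 idx=9: raw=0x44007 flags P=1 W=1 U=1 S=0
  [3] read 0x44 idx=5: raw=0x45007 flags P=1 W=1 U=1 S=0
  ⇒ phys 0x45AF6  [4 reads]
#2 VA=0x68281205AF6 (r,kernel):
  TLB hit vpn=0x68281205 → PA=0x45AF6
#3 VA=0x785800008C0 (r,user):
  [0] read 0x39 idx=15: raw=0x48007 flags P=1 W=1 U=1 S=0
  [1] read 0x48 idx=22: raw=0x6E000 flags P=0 W=0 U=0 S=0
  → PAGE_NOT_PRESENT  (2 entries read)
#4 VA=0x50341C0A792 (w,user):
  [0] read 0x39 idx=10: raw=0x49007 flags P=1 W=1 U=1 S=0
  [1] read 0x49 idx=13: raw=0x4C007 flags P=1 W=1 U=1 S=0
  [2] read 0x4C idx=14: raw=0x4F007 flags P=1 W=1 U=1 S=0
  [3] read 0x4F idx=10: raw=0x50007 flags P=1 W=1 U=1 S=0
  ⇒ phys 0x50792  [4 reads]

TLB: [["0x68281205", "0x45"], ["0x50341C0A", "0x50"]]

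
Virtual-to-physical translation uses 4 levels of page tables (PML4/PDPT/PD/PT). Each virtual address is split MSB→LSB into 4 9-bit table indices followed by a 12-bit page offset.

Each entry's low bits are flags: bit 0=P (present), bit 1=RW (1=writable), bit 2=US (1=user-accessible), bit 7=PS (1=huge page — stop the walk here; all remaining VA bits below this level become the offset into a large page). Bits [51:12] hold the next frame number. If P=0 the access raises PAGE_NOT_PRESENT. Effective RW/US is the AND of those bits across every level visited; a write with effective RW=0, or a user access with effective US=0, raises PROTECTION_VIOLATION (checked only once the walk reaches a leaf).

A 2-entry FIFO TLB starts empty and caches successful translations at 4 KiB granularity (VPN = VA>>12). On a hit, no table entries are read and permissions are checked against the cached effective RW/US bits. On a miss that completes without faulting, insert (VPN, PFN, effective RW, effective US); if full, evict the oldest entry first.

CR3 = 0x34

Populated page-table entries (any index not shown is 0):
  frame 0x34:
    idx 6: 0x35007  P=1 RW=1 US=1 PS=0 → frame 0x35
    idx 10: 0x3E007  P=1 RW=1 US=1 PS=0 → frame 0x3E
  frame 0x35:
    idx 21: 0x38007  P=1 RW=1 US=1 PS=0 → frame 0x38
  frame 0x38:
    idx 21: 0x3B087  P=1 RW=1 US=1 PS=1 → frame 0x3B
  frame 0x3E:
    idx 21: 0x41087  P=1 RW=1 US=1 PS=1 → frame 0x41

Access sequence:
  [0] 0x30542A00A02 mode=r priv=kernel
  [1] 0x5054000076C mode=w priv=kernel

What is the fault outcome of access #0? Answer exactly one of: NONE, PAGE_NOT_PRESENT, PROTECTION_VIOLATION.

Per-access translation:
#0 VA=0x30542A00A02 (r,kernel):
  lvl0: tbl 0x34, slot 6 ⇒ 0x35007 (P1/RW1/US1/PS0)
  lvl1: tbl 0x35, slot 21 ⇒ 0x38007 (P1/RW1/US1/PS0)
  lvl2: tbl 0x38, slot 21 ⇒ 0x3B087 (P1/RW1/US1/PS1)
  ⇒ phys 0x3BA02 (huge @L2)  [3 reads]
#1 VA=0x5054000076C (w,kernel):
  lvl0: tbl 0x34, slot 10 ⇒ 0x3E007 (P1/RW1/US1/PS0)
  lvl1: tbl 0x3E, slot 21 ⇒ 0x41087 (P1/RW1/US1/PS1)
  ⇒ phys 0x4176C (huge @L1)  [2 reads]

Access #0 fault: NONE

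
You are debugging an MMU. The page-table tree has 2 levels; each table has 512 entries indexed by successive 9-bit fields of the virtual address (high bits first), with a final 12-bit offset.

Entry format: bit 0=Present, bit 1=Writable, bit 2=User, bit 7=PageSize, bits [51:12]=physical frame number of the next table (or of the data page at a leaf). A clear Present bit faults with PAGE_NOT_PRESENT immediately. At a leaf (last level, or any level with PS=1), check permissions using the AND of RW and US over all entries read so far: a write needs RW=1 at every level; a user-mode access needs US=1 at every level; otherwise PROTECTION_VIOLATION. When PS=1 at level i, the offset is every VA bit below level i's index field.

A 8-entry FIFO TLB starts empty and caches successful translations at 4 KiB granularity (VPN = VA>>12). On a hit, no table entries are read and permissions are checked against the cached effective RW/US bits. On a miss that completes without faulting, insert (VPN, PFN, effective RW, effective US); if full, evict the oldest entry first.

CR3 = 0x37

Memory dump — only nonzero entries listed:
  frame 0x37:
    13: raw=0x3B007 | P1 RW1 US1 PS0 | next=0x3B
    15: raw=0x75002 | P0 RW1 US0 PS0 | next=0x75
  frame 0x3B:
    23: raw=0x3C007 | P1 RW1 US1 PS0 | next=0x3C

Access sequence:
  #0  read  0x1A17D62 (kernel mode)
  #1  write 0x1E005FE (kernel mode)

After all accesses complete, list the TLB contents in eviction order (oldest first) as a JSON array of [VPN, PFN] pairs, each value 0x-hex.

Walk each access:
#0 VA=0x1A17D62 (r,kernel):
  lvl0: tbl 0x37, slot 13 ⇒ 0x3B007 (P1/RW1/US1/PS0)
  lvl1: tbl 0x3B, slot 23 ⇒ 0x3C007 (P1/RW1/US1/PS0)
  ⇒ phys 0x3CD62  [2 reads]
#1 VA=0x1E005FE (w,kernel):
  lvl0: tbl 0x37, slot 15 ⇒ 0x75002 (P0/RW1/US0/PS0)
  ✗ PAGE_NOT_PRESENT  [1 reads]

TLB: [["0x1A17", "0x3C"]]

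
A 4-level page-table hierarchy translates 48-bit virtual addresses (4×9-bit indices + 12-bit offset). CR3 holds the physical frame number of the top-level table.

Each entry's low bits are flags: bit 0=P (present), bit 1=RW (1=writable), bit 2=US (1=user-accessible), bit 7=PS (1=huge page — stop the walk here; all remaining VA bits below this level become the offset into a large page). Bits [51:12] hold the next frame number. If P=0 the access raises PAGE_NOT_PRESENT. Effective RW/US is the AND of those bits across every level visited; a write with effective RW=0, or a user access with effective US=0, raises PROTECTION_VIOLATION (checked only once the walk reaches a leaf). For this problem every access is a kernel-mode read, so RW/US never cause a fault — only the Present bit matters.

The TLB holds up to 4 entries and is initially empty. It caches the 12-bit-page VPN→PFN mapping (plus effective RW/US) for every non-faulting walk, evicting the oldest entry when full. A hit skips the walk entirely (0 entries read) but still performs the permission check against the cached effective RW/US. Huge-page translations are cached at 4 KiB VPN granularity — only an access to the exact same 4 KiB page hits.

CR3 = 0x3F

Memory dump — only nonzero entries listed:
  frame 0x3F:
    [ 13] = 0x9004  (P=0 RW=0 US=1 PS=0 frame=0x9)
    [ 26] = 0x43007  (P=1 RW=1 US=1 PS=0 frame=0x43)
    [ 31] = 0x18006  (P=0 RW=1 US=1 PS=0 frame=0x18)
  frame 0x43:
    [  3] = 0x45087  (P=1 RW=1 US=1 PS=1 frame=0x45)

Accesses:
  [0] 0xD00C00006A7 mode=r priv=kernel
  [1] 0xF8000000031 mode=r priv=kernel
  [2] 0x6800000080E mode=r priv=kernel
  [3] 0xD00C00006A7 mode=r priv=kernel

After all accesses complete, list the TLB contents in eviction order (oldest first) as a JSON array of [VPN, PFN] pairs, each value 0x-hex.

Walk each access:
#0 VA=0xD00C00006A7 (r,kernel):
  [0] read 0x3F idx=26: raw=0x43007 flags P=1 W=1 U=1 S=0
  [1] read 0x43 idx=3: raw=0x45087 flags P=1 W=1 U=1 S=1
  ⇒ phys 0x456A7 (huge @L1)  [2 reads]
#1 VA=0xF8000000031 (r,kernel):
  [0] read 0x3F idx=31: raw=0x18006 flags P=0 W=1 U=1 S=0
  ✗ PAGE_NOT_PRESENT  [1 reads]
#2 VA=0x6800000080E (r,kernel):
  [0] read 0x3F idx=13: raw=0x9004 flags P=0 W=0 U=1 S=0
  ✗ PAGE_NOT_PRESENT  [1 reads]
#3 VA=0xD00C00006A7 (r,kernel):
  TLB hit vpn=0xD00C0000 → PA=0x456A7

TLB: [["0xD00C0000", "0x45"]]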